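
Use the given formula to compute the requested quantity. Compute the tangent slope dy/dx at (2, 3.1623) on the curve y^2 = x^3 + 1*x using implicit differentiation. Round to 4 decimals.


Using implicit differentiation of y^2 = x^3 + 1*x:
2y * dy/dx = 3x^2 + 1
dy/dx = (3x^2 + 1)/(2y)
Numerator: 3*2^2 + 1 = 13
Denominator: 2*3.1623 = 6.3246
dy/dx = 13/6.3246 = 2.0555

2.0555


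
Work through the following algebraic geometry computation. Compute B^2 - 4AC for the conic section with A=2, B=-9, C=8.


The discriminant of a conic Ax^2 + Bxy + Cy^2 + ... = 0 is B^2 - 4AC.
B^2 = (-9)^2 = 81
4AC = 4*2*8 = 64
Discriminant = 81 - 64 = 17

17


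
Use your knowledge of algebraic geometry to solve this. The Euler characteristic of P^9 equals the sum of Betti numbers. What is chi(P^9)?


The complex projective space P^9 has one cell in each even real dimension 0, 2, ..., 18.
The cohomology groups are H^{2k}(P^9) = Z for k = 0,...,9, and 0 otherwise.
Euler characteristic = sum of Betti numbers = 1 per even-dimensional cohomology group.
chi(P^9) = 9 + 1 = 10

10


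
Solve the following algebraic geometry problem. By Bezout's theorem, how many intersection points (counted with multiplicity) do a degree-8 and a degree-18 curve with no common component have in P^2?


Bezout's theorem states the intersection count equals the product of degrees.
Intersection count = 8 * 18 = 144

144


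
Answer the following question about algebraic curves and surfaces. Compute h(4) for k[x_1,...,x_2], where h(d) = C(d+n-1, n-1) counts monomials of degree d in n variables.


The Hilbert function for the polynomial ring in 2 variables is:
h(d) = C(d+n-1, n-1)
h(4) = C(4+2-1, 2-1) = C(5, 1)
= 5! / (1! * 4!)
= 5

5


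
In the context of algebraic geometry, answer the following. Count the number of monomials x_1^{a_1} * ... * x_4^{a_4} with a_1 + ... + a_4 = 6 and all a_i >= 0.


The number of degree-6 monomials in 4 variables is C(d+n-1, n-1).
= C(6+4-1, 4-1) = C(9, 3)
= 84

84


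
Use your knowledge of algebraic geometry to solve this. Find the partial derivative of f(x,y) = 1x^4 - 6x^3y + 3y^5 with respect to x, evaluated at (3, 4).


df/dx = 4*1*x^3 + 3*(-6)*x^2*y
At (3,4): 4*1*3^3 + 3*(-6)*3^2*4
= 108 - 648
= -540

-540


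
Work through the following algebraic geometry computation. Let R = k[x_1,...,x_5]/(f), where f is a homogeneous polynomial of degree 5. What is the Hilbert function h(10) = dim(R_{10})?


For R = k[x_1,...,x_n]/(f) with f homogeneous of degree e:
The Hilbert series is (1 - t^e)/(1 - t)^n.
So h(d) = C(d+n-1, n-1) - C(d-e+n-1, n-1) for d >= e.
With n=5, e=5, d=10:
C(10+5-1, 5-1) = C(14, 4) = 1001
C(10-5+5-1, 5-1) = C(9, 4) = 126
h(10) = 1001 - 126 = 875

875


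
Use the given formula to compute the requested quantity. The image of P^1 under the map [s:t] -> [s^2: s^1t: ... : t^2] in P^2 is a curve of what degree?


The rational normal curve in P^2 is the image of P^1 under the 2-uple Veronese.
A general hyperplane in P^2 pulls back to a degree-2 form on P^1, which has 2 zeros,
so the curve meets a general hyperplane in 2 points. Degree = 2.

2


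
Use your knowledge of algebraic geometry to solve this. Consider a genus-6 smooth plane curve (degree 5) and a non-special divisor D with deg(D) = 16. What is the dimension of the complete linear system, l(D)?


First, compute the genus of a smooth plane curve of degree 5:
g = (d-1)(d-2)/2 = (5-1)(5-2)/2 = 6
For a non-special divisor D (i.e., h^1(D) = 0), Riemann-Roch gives:
l(D) = deg(D) - g + 1
Since deg(D) = 16 >= 2g - 1 = 11, D is non-special.
l(D) = 16 - 6 + 1 = 11

11


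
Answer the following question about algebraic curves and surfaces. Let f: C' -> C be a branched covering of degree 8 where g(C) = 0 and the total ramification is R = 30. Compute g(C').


Riemann-Hurwitz formula: 2g' - 2 = d(2g - 2) + R
Given: d = 8, g = 0, R = 30
2g' - 2 = 8*(2*0 - 2) + 30
2g' - 2 = 8*(-2) + 30
2g' - 2 = -16 + 30 = 14
2g' = 16
g' = 8

8


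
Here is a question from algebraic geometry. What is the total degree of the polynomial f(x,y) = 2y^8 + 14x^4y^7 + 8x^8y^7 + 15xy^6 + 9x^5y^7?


Examine each term for its total degree (sum of exponents).
  Term '2y^8' has total degree 0+8 = 8.
  Term '14x^4y^7' has total degree 4+7 = 11.
  Term '8x^8y^7' has total degree 8+7 = 15.
  Term '15xy^6' has total degree 1+6 = 7.
  Term '9x^5y^7' has total degree 5+7 = 12.
The maximum total degree among all terms is 15.

15


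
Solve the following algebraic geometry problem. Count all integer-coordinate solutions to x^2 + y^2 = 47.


Systematically check integer values of x where x^2 <= 47.
For each valid x, check if 47 - x^2 is a perfect square.
Total integer solutions found: 0

0


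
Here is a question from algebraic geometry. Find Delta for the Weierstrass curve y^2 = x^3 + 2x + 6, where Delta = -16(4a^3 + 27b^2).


Compute each component:
4a^3 = 4*2^3 = 4*8 = 32
27b^2 = 27*6^2 = 27*36 = 972
4a^3 + 27b^2 = 32 + 972 = 1004
Delta = -16*1004 = -16064

-16064


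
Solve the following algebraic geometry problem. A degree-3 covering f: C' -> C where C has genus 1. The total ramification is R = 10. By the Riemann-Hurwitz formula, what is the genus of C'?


Riemann-Hurwitz formula: 2g' - 2 = d(2g - 2) + R
Given: d = 3, g = 1, R = 10
2g' - 2 = 3*(2*1 - 2) + 10
2g' - 2 = 3*0 + 10
2g' - 2 = 0 + 10 = 10
2g' = 12
g' = 6

6


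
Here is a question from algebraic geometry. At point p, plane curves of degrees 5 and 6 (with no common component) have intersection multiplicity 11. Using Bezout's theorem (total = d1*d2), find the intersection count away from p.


By Bezout's theorem, the total intersection number is d1 * d2.
Total = 5 * 6 = 30
Intersection multiplicity at p = 11
Remaining intersections = 30 - 11 = 19

19


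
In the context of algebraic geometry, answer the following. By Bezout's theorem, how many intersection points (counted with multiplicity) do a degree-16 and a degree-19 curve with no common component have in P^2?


Bezout's theorem states the intersection count equals the product of degrees.
Intersection count = 16 * 19 = 304

304


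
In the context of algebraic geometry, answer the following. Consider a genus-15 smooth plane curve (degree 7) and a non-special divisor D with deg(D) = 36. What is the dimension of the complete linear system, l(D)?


First, compute the genus of a smooth plane curve of degree 7:
g = (d-1)(d-2)/2 = (7-1)(7-2)/2 = 15
For a non-special divisor D (i.e., h^1(D) = 0), Riemann-Roch gives:
l(D) = deg(D) - g + 1
Since deg(D) = 36 >= 2g - 1 = 29, D is non-special.
l(D) = 36 - 15 + 1 = 22

22


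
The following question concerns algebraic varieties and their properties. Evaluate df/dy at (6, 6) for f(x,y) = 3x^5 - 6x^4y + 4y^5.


df/dy = (-6)*x^4 + 5*4*y^4
At (6,6): (-6)*6^4 + 5*4*6^4
= -7776 + 25920
= 18144

18144


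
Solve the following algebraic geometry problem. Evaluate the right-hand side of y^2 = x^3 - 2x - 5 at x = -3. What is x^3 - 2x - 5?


Compute x^3 - 2x - 5 at x = -3:
x^3 = (-3)^3 = -27
(-2)*x = (-2)*(-3) = 6
Sum: -27 + 6 - 5 = -26

-26


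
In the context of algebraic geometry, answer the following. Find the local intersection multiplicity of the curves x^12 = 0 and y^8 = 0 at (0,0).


The intersection multiplicity of V(x^a) and V(y^b) at the origin is:
I(O; V(x^12), V(y^8)) = dim_k(k[x,y]/(x^12, y^8))
A basis for k[x,y]/(x^12, y^8) is the set of monomials x^i * y^j
where 0 <= i < 12 and 0 <= j < 8.
The number of such monomials is 12 * 8 = 96

96


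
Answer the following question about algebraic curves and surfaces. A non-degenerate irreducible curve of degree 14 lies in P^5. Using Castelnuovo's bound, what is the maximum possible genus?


Castelnuovo's bound: write d - 1 = m(r-1) + epsilon with 0 <= epsilon < r-1.
d - 1 = 14 - 1 = 13
r - 1 = 5 - 1 = 4
13 = 3*4 + 1, so m = 3, epsilon = 1
pi(d, r) = m(m-1)(r-1)/2 + m*epsilon
= 3*2*4/2 + 3*1
= 24/2 + 3
= 12 + 3 = 15

15


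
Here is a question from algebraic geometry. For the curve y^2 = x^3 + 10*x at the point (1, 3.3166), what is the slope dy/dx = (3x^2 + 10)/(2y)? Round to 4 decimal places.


Using implicit differentiation of y^2 = x^3 + 10*x:
2y * dy/dx = 3x^2 + 10
dy/dx = (3x^2 + 10)/(2y)
Numerator: 3*1^2 + 10 = 13
Denominator: 2*3.3166 = 6.6332
dy/dx = 13/6.6332 = 1.9598

1.9598


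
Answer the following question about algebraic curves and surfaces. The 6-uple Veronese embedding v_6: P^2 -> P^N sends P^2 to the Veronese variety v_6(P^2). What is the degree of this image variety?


The Veronese variety v_6(P^2) has degree d^r.
d^r = 6^2 = 36

36


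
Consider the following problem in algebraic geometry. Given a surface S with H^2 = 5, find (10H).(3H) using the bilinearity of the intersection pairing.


Using bilinearity of the intersection pairing on a surface S:
(aH).(bH) = ab * (H.H)
We have H^2 = 5.
D.E = (10H).(3H) = 10*3*5
= 30*5
= 150

150


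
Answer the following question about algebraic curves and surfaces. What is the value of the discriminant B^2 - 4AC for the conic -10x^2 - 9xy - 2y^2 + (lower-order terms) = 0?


The discriminant of a conic Ax^2 + Bxy + Cy^2 + ... = 0 is B^2 - 4AC.
B^2 = (-9)^2 = 81
4AC = 4*(-10)*(-2) = 80
Discriminant = 81 - 80 = 1

1


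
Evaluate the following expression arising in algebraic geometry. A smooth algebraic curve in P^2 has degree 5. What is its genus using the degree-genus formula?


Using the genus formula for smooth plane curves:
g = (d-1)(d-2)/2
g = (5-1)(5-2)/2
g = 4*3/2
g = 12/2 = 6

6


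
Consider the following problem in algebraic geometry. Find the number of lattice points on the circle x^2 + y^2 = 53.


Systematically check integer values of x where x^2 <= 53.
For each valid x, check if 53 - x^2 is a perfect square.
x=2: 53 - 4 = 49, sqrt = 7 (valid)
x=7: 53 - 49 = 4, sqrt = 2 (valid)
Total integer solutions found: 8

8


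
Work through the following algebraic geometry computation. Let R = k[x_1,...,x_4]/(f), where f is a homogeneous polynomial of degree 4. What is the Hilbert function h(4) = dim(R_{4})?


For R = k[x_1,...,x_n]/(f) with f homogeneous of degree e:
The Hilbert series is (1 - t^e)/(1 - t)^n.
So h(d) = C(d+n-1, n-1) - C(d-e+n-1, n-1) for d >= e.
With n=4, e=4, d=4:
C(4+4-1, 4-1) = C(7, 3) = 35
C(4-4+4-1, 4-1) = C(3, 3) = 1
h(4) = 35 - 1 = 34

34


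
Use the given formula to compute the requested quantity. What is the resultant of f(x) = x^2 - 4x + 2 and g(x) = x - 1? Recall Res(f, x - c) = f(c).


For Res(f, x - c), we evaluate f at x = c.
f(1) = 1^2 - 4*1 + 2
= 1 - 4 + 2
= -3 + 2 = -1
Res(f, g) = -1

-1


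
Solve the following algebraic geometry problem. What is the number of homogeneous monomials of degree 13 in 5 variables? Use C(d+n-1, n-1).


The number of degree-13 monomials in 5 variables is C(d+n-1, n-1).
= C(13+5-1, 5-1) = C(17, 4)
= 2380

2380


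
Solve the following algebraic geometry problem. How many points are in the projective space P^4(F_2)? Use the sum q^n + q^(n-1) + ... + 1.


P^4(F_2) has (q^(n+1) - 1)/(q - 1) points.
= 2^4 + 2^3 + 2^2 + 2^1 + 2^0
= 16 + 8 + 4 + 2 + 1
= 31

31


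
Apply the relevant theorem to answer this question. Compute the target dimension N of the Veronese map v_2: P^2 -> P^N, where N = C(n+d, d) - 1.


The Veronese embedding v_d: P^n -> P^N maps each point to all
degree-d monomials in n+1 homogeneous coordinates.
N = C(n+d, d) - 1
N = C(2+2, 2) - 1
N = C(4, 2) - 1
C(4, 2) = 6
N = 6 - 1 = 5

5


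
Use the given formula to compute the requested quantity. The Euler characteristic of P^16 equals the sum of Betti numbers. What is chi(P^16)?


The complex projective space P^16 has one cell in each even real dimension 0, 2, ..., 32.
The cohomology groups are H^{2k}(P^16) = Z for k = 0,...,16, and 0 otherwise.
Euler characteristic = sum of Betti numbers = 1 per even-dimensional cohomology group.
chi(P^16) = 16 + 1 = 17

17


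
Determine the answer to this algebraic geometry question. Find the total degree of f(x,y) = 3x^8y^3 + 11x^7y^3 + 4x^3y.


Examine each term for its total degree (sum of exponents).
  Term '3x^8y^3' has total degree 8+3 = 11.
  Term '11x^7y^3' has total degree 7+3 = 10.
  Term '4x^3y' has total degree 3+1 = 4.
The maximum total degree among all terms is 11.

11


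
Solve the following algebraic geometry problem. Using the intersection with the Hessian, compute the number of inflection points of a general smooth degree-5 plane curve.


For a general smooth plane curve C of degree d, the inflection points are
the intersection of C with its Hessian curve, which has degree 3(d-2).
By Bezout, the total intersection number is d * 3(d-2) = 5 * 9 = 45.
For a general curve every flex is ordinary, so each contributes
multiplicity 1 to C·Hess(C), and the number of distinct inflection
points is 3d(d-2).
Inflection points = 3*5*(5-2) = 3*5*3 = 45

45


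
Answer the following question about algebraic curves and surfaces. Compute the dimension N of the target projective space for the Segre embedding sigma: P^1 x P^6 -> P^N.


The Segre embedding maps P^m x P^n into P^N via
all products of coordinates from each factor.
N = (m+1)(n+1) - 1
N = (1+1)(6+1) - 1
N = 2*7 - 1
N = 14 - 1 = 13

13


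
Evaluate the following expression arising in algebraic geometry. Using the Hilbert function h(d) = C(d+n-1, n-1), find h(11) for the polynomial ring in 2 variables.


The Hilbert function for the polynomial ring in 2 variables is:
h(d) = C(d+n-1, n-1)
h(11) = C(11+2-1, 2-1) = C(12, 1)
= 12! / (1! * 11!)
= 12

12


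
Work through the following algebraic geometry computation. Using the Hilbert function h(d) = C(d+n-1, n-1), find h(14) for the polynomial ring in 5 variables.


The Hilbert function for the polynomial ring in 5 variables is:
h(d) = C(d+n-1, n-1)
h(14) = C(14+5-1, 5-1) = C(18, 4)
= 18! / (4! * 14!)
= 3060

3060


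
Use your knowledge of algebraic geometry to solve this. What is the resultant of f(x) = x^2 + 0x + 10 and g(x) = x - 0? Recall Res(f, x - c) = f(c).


For Res(f, x - c), we evaluate f at x = c.
f(0) = 0^2 + 0*0 + 10
= 0 + 0 + 10
= 0 + 10 = 10
Res(f, g) = 10

10


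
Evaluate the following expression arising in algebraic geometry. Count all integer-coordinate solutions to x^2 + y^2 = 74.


Systematically check integer values of x where x^2 <= 74.
For each valid x, check if 74 - x^2 is a perfect square.
x=5: 74 - 25 = 49, sqrt = 7 (valid)
x=7: 74 - 49 = 25, sqrt = 5 (valid)
Total integer solutions found: 8

8


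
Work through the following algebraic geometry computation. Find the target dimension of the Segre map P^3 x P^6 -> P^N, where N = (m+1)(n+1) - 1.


The Segre embedding maps P^m x P^n into P^N via
all products of coordinates from each factor.
N = (m+1)(n+1) - 1
N = (3+1)(6+1) - 1
N = 4*7 - 1
N = 28 - 1 = 27

27


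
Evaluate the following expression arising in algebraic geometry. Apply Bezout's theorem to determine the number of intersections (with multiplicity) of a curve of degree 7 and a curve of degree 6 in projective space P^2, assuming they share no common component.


Bezout's theorem states the intersection count equals the product of degrees.
Intersection count = 7 * 6 = 42

42


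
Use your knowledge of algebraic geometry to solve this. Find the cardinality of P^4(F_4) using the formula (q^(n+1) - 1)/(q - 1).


P^4(F_4) has (q^(n+1) - 1)/(q - 1) points.
= 4^4 + 4^3 + 4^2 + 4^1 + 4^0
= 256 + 64 + 16 + 4 + 1
= 341

341


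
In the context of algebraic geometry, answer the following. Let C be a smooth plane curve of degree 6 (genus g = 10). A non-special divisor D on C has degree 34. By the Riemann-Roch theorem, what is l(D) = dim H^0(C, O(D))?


First, compute the genus of a smooth plane curve of degree 6:
g = (d-1)(d-2)/2 = (6-1)(6-2)/2 = 10
For a non-special divisor D (i.e., h^1(D) = 0), Riemann-Roch gives:
l(D) = deg(D) - g + 1
Since deg(D) = 34 >= 2g - 1 = 19, D is non-special.
l(D) = 34 - 10 + 1 = 25

25


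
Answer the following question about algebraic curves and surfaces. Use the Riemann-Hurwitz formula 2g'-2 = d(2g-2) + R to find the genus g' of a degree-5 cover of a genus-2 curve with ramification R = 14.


Riemann-Hurwitz formula: 2g' - 2 = d(2g - 2) + R
Given: d = 5, g = 2, R = 14
2g' - 2 = 5*(2*2 - 2) + 14
2g' - 2 = 5*2 + 14
2g' - 2 = 10 + 14 = 24
2g' = 26
g' = 13

13


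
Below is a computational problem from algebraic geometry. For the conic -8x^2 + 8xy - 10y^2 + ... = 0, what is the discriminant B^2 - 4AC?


The discriminant of a conic Ax^2 + Bxy + Cy^2 + ... = 0 is B^2 - 4AC.
B^2 = 8^2 = 64
4AC = 4*(-8)*(-10) = 320
Discriminant = 64 - 320 = -256

-256


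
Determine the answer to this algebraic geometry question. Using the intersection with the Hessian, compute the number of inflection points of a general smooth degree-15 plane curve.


For a general smooth plane curve C of degree d, the inflection points are
the intersection of C with its Hessian curve, which has degree 3(d-2).
By Bezout, the total intersection number is d * 3(d-2) = 15 * 39 = 585.
For a general curve every flex is ordinary, so each contributes
multiplicity 1 to C·Hess(C), and the number of distinct inflection
points is 3d(d-2).
Inflection points = 3*15*(15-2) = 3*15*13 = 585

585


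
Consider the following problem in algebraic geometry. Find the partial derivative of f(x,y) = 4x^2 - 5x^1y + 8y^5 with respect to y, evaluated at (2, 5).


df/dy = (-5)*x^1 + 5*8*y^4
At (2,5): (-5)*2^1 + 5*8*5^4
= -10 + 25000
= 24990

24990


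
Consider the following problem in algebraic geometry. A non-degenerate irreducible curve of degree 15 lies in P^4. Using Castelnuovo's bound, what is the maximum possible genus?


Castelnuovo's bound: write d - 1 = m(r-1) + epsilon with 0 <= epsilon < r-1.
d - 1 = 15 - 1 = 14
r - 1 = 4 - 1 = 3
14 = 4*3 + 2, so m = 4, epsilon = 2
pi(d, r) = m(m-1)(r-1)/2 + m*epsilon
= 4*3*3/2 + 4*2
= 36/2 + 8
= 18 + 8 = 26

26


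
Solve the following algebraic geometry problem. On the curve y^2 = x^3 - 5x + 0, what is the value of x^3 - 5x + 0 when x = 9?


Compute x^3 - 5x + 0 at x = 9:
x^3 = 9^3 = 729
(-5)*x = (-5)*9 = -45
Sum: 729 - 45 + 0 = 684

684


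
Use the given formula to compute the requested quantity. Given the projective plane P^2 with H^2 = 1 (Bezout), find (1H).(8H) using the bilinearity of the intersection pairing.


Using bilinearity of the intersection pairing on the projective plane P^2:
(aH).(bH) = ab * (H.H)
We have H^2 = 1 (Bezout).
D.E = (1H).(8H) = 1*8*1
= 8*1
= 8

8


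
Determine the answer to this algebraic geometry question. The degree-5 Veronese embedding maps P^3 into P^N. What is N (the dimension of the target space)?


The Veronese embedding v_d: P^n -> P^N maps each point to all
degree-d monomials in n+1 homogeneous coordinates.
N = C(n+d, d) - 1
N = C(3+5, 5) - 1
N = C(8, 5) - 1
C(8, 5) = 56
N = 56 - 1 = 55

55


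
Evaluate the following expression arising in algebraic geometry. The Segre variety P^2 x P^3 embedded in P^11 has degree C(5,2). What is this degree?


The degree of the Segre variety P^2 x P^3 is C(m+n, m).
= C(5, 2)
= 10

10


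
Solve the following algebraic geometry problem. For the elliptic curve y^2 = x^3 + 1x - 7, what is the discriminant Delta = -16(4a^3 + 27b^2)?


Compute each component:
4a^3 = 4*1^3 = 4*1 = 4
27b^2 = 27*(-7)^2 = 27*49 = 1323
4a^3 + 27b^2 = 4 + 1323 = 1327
Delta = -16*1327 = -21232

-21232


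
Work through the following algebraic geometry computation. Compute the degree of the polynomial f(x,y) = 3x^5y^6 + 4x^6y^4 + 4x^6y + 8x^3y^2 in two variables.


Examine each term for its total degree (sum of exponents).
  Term '3x^5y^6' has total degree 5+6 = 11.
  Term '4x^6y^4' has total degree 6+4 = 10.
  Term '4x^6y' has total degree 6+1 = 7.
  Term '8x^3y^2' has total degree 3+2 = 5.
The maximum total degree among all terms is 11.

11


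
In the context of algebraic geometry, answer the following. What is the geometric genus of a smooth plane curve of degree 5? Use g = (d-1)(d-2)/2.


Using the genus formula for smooth plane curves:
g = (d-1)(d-2)/2
g = (5-1)(5-2)/2
g = 4*3/2
g = 12/2 = 6

6


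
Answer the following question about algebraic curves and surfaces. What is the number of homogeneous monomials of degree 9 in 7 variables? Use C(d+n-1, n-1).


The number of degree-9 monomials in 7 variables is C(d+n-1, n-1).
= C(9+7-1, 7-1) = C(15, 6)
= 5005

5005


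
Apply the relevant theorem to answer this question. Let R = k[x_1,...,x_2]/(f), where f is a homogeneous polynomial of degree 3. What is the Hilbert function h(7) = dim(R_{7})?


For R = k[x_1,...,x_n]/(f) with f homogeneous of degree e:
The Hilbert series is (1 - t^e)/(1 - t)^n.
So h(d) = C(d+n-1, n-1) - C(d-e+n-1, n-1) for d >= e.
With n=2, e=3, d=7:
C(7+2-1, 2-1) = C(8, 1) = 8
C(7-3+2-1, 2-1) = C(5, 1) = 5
h(7) = 8 - 5 = 3

3


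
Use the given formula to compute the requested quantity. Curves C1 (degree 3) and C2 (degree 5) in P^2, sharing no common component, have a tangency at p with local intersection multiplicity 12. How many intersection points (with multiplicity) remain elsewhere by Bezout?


By Bezout's theorem, the total intersection number is d1 * d2.
Total = 3 * 5 = 15
Intersection multiplicity at p = 12
Remaining intersections = 15 - 12 = 3

3


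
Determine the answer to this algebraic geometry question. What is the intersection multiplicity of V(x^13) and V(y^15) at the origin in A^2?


The intersection multiplicity of V(x^a) and V(y^b) at the origin is:
I(O; V(x^13), V(y^15)) = dim_k(k[x,y]/(x^13, y^15))
A basis for k[x,y]/(x^13, y^15) is the set of monomials x^i * y^j
where 0 <= i < 13 and 0 <= j < 15.
The number of such monomials is 13 * 15 = 195

195


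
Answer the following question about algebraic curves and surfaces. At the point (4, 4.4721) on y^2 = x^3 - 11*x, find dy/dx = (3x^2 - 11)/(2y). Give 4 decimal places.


Using implicit differentiation of y^2 = x^3 - 11*x:
2y * dy/dx = 3x^2 - 11
dy/dx = (3x^2 - 11)/(2y)
Numerator: 3*4^2 - 11 = 37
Denominator: 2*4.4721 = 8.9442
dy/dx = 37/8.9442 = 4.1368

4.1368


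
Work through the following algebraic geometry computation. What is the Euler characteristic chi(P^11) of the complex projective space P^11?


The complex projective space P^11 has one cell in each even real dimension 0, 2, ..., 22.
The cohomology groups are H^{2k}(P^11) = Z for k = 0,...,11, and 0 otherwise.
Euler characteristic = sum of Betti numbers = 1 per even-dimensional cohomology group.
chi(P^11) = 11 + 1 = 12

12


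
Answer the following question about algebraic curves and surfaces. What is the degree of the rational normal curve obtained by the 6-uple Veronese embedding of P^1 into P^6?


The rational normal curve in P^6 is the image of P^1 under the 6-uple Veronese.
A general hyperplane in P^6 pulls back to a degree-6 form on P^1, which has 6 zeros,
so the curve meets a general hyperplane in 6 points. Degree = 6.

6


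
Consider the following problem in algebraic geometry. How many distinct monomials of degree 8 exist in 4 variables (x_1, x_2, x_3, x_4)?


The number of degree-8 monomials in 4 variables is C(d+n-1, n-1).
= C(8+4-1, 4-1) = C(11, 3)
= 165

165


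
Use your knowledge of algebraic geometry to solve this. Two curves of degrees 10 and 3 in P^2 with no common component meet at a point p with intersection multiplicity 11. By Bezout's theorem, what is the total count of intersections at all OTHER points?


By Bezout's theorem, the total intersection number is d1 * d2.
Total = 10 * 3 = 30
Intersection multiplicity at p = 11
Remaining intersections = 30 - 11 = 19

19


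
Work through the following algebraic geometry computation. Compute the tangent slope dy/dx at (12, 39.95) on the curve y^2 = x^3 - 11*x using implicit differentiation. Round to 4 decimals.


Using implicit differentiation of y^2 = x^3 - 11*x:
2y * dy/dx = 3x^2 - 11
dy/dx = (3x^2 - 11)/(2y)
Numerator: 3*12^2 - 11 = 421
Denominator: 2*39.95 = 79.9
dy/dx = 421/79.9 = 5.2691

5.2691


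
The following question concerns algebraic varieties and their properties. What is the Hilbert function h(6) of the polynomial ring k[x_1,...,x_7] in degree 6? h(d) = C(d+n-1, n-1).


The Hilbert function for the polynomial ring in 7 variables is:
h(d) = C(d+n-1, n-1)
h(6) = C(6+7-1, 7-1) = C(12, 6)
= 12! / (6! * 6!)
= 924

924


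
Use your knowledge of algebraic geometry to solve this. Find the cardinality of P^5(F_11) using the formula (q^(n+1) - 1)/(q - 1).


P^5(F_11) has (q^(n+1) - 1)/(q - 1) points.
= 11^5 + 11^4 + 11^3 + 11^2 + 11^1 + 11^0
= 161051 + 14641 + 1331 + 121 + 11 + 1
= 177156

177156


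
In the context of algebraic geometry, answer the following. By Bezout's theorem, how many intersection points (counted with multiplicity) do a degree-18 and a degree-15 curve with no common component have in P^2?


Bezout's theorem states the intersection count equals the product of degrees.
Intersection count = 18 * 15 = 270

270


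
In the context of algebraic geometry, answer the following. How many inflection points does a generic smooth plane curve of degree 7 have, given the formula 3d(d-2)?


For a general smooth plane curve C of degree d, the inflection points are
the intersection of C with its Hessian curve, which has degree 3(d-2).
By Bezout, the total intersection number is d * 3(d-2) = 7 * 15 = 105.
For a general curve every flex is ordinary, so each contributes
multiplicity 1 to C·Hess(C), and the number of distinct inflection
points is 3d(d-2).
Inflection points = 3*7*(7-2) = 3*7*5 = 105

105


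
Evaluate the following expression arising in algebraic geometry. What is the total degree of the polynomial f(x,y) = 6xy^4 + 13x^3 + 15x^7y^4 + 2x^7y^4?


Examine each term for its total degree (sum of exponents).
  Term '6xy^4' has total degree 1+4 = 5.
  Term '13x^3' has total degree 3+0 = 3.
  Term '15x^7y^4' has total degree 7+4 = 11.
  Term '2x^7y^4' has total degree 7+4 = 11.
The maximum total degree among all terms is 11.

11


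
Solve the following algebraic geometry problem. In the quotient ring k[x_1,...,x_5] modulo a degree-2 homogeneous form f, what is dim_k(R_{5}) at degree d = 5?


For R = k[x_1,...,x_n]/(f) with f homogeneous of degree e:
The Hilbert series is (1 - t^e)/(1 - t)^n.
So h(d) = C(d+n-1, n-1) - C(d-e+n-1, n-1) for d >= e.
With n=5, e=2, d=5:
C(5+5-1, 5-1) = C(9, 4) = 126
C(5-2+5-1, 5-1) = C(7, 4) = 35
h(5) = 126 - 35 = 91

91


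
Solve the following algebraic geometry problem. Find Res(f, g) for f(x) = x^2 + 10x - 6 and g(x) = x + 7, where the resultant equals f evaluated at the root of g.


For Res(f, x - c), we evaluate f at x = c.
f(-7) = (-7)^2 + 10*(-7) - 6
= 49 - 70 - 6
= -21 - 6 = -27
Res(f, g) = -27

-27


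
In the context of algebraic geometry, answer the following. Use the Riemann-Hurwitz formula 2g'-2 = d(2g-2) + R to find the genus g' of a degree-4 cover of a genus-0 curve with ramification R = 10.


Riemann-Hurwitz formula: 2g' - 2 = d(2g - 2) + R
Given: d = 4, g = 0, R = 10
2g' - 2 = 4*(2*0 - 2) + 10
2g' - 2 = 4*(-2) + 10
2g' - 2 = -8 + 10 = 2
2g' = 4
g' = 2

2


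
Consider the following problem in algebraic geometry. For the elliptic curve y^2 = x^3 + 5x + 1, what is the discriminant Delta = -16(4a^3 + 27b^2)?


Compute each component:
4a^3 = 4*5^3 = 4*125 = 500
27b^2 = 27*1^2 = 27*1 = 27
4a^3 + 27b^2 = 500 + 27 = 527
Delta = -16*527 = -8432

-8432


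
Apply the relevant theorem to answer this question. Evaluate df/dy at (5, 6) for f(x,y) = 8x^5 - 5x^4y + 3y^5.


df/dy = (-5)*x^4 + 5*3*y^4
At (5,6): (-5)*5^4 + 5*3*6^4
= -3125 + 19440
= 16315

16315


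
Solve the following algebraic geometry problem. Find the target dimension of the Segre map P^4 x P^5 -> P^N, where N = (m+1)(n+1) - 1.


The Segre embedding maps P^m x P^n into P^N via
all products of coordinates from each factor.
N = (m+1)(n+1) - 1
N = (4+1)(5+1) - 1
N = 5*6 - 1
N = 30 - 1 = 29

29


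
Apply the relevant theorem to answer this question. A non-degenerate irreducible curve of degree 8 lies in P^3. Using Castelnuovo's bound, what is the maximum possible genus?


Castelnuovo's bound: write d - 1 = m(r-1) + epsilon with 0 <= epsilon < r-1.
d - 1 = 8 - 1 = 7
r - 1 = 3 - 1 = 2
7 = 3*2 + 1, so m = 3, epsilon = 1
pi(d, r) = m(m-1)(r-1)/2 + m*epsilon
= 3*2*2/2 + 3*1
= 12/2 + 3
= 6 + 3 = 9

9


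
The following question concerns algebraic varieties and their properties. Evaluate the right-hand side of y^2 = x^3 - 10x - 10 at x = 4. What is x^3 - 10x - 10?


Compute x^3 - 10x - 10 at x = 4:
x^3 = 4^3 = 64
(-10)*x = (-10)*4 = -40
Sum: 64 - 40 - 10 = 14

14


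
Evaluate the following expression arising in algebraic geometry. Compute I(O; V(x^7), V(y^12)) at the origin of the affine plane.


The intersection multiplicity of V(x^a) and V(y^b) at the origin is:
I(O; V(x^7), V(y^12)) = dim_k(k[x,y]/(x^7, y^12))
A basis for k[x,y]/(x^7, y^12) is the set of monomials x^i * y^j
where 0 <= i < 7 and 0 <= j < 12.
The number of such monomials is 7 * 12 = 84

84


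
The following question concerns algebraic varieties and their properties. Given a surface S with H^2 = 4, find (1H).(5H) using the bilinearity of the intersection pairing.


Using bilinearity of the intersection pairing on a surface S:
(aH).(bH) = ab * (H.H)
We have H^2 = 4.
D.E = (1H).(5H) = 1*5*4
= 5*4
= 20

20


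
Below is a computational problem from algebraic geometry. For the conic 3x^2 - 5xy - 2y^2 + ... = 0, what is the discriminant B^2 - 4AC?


The discriminant of a conic Ax^2 + Bxy + Cy^2 + ... = 0 is B^2 - 4AC.
B^2 = (-5)^2 = 25
4AC = 4*3*(-2) = -24
Discriminant = 25 + 24 = 49

49


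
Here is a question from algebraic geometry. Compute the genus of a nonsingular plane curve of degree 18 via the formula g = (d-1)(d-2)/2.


Using the genus formula for smooth plane curves:
g = (d-1)(d-2)/2
g = (18-1)(18-2)/2
g = 17*16/2
g = 272/2 = 136

136


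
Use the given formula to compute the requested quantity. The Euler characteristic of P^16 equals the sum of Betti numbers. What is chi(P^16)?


The complex projective space P^16 has one cell in each even real dimension 0, 2, ..., 32.
The cohomology groups are H^{2k}(P^16) = Z for k = 0,...,16, and 0 otherwise.
Euler characteristic = sum of Betti numbers = 1 per even-dimensional cohomology group.
chi(P^16) = 16 + 1 = 17

17


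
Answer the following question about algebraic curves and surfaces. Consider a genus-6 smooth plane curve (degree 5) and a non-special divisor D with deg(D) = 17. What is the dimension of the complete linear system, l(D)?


First, compute the genus of a smooth plane curve of degree 5:
g = (d-1)(d-2)/2 = (5-1)(5-2)/2 = 6
For a non-special divisor D (i.e., h^1(D) = 0), Riemann-Roch gives:
l(D) = deg(D) - g + 1
Since deg(D) = 17 >= 2g - 1 = 11, D is non-special.
l(D) = 17 - 6 + 1 = 12

12


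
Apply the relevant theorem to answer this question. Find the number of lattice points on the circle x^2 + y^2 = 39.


Systematically check integer values of x where x^2 <= 39.
For each valid x, check if 39 - x^2 is a perfect square.
Total integer solutions found: 0

0


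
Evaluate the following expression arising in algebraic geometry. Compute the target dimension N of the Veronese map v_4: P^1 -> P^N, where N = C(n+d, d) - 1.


The Veronese embedding v_d: P^n -> P^N maps each point to all
degree-d monomials in n+1 homogeneous coordinates.
N = C(n+d, d) - 1
N = C(1+4, 4) - 1
N = C(5, 4) - 1
C(5, 4) = 5
N = 5 - 1 = 4

4


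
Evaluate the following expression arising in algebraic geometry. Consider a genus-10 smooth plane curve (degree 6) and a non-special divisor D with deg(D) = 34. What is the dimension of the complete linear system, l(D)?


First, compute the genus of a smooth plane curve of degree 6:
g = (d-1)(d-2)/2 = (6-1)(6-2)/2 = 10
For a non-special divisor D (i.e., h^1(D) = 0), Riemann-Roch gives:
l(D) = deg(D) - g + 1
Since deg(D) = 34 >= 2g - 1 = 19, D is non-special.
l(D) = 34 - 10 + 1 = 25

25


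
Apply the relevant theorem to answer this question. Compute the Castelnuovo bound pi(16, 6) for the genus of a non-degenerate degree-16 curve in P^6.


Castelnuovo's bound: write d - 1 = m(r-1) + epsilon with 0 <= epsilon < r-1.
d - 1 = 16 - 1 = 15
r - 1 = 6 - 1 = 5
15 = 3*5 + 0, so m = 3, epsilon = 0
pi(d, r) = m(m-1)(r-1)/2 + m*epsilon
= 3*2*5/2 + 3*0
= 30/2 + 0
= 15 + 0 = 15

15


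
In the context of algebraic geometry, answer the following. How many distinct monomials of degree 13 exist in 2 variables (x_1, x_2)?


The number of degree-13 monomials in 2 variables is C(d+n-1, n-1).
= C(13+2-1, 2-1) = C(14, 1)
= 14

14


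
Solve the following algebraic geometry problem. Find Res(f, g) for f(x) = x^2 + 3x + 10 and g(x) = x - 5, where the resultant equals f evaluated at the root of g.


For Res(f, x - c), we evaluate f at x = c.
f(5) = 5^2 + 3*5 + 10
= 25 + 15 + 10
= 40 + 10 = 50
Res(f, g) = 50

50


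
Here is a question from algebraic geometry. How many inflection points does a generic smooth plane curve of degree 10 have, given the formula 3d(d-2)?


For a general smooth plane curve C of degree d, the inflection points are
the intersection of C with its Hessian curve, which has degree 3(d-2).
By Bezout, the total intersection number is d * 3(d-2) = 10 * 24 = 240.
For a general curve every flex is ordinary, so each contributes
multiplicity 1 to C·Hess(C), and the number of distinct inflection
points is 3d(d-2).
Inflection points = 3*10*(10-2) = 3*10*8 = 240

240


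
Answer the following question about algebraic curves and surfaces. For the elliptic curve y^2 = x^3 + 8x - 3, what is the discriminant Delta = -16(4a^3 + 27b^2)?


Compute each component:
4a^3 = 4*8^3 = 4*512 = 2048
27b^2 = 27*(-3)^2 = 27*9 = 243
4a^3 + 27b^2 = 2048 + 243 = 2291
Delta = -16*2291 = -36656

-36656


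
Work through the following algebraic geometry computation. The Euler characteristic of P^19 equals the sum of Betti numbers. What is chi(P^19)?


The complex projective space P^19 has one cell in each even real dimension 0, 2, ..., 38.
The cohomology groups are H^{2k}(P^19) = Z for k = 0,...,19, and 0 otherwise.
Euler characteristic = sum of Betti numbers = 1 per even-dimensional cohomology group.
chi(P^19) = 19 + 1 = 20

20


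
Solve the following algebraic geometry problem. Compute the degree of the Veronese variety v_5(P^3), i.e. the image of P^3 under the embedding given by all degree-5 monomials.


The Veronese variety v_5(P^3) has degree d^r.
d^r = 5^3 = 125

125


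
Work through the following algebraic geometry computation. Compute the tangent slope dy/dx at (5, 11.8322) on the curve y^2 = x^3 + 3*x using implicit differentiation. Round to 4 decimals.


Using implicit differentiation of y^2 = x^3 + 3*x:
2y * dy/dx = 3x^2 + 3
dy/dx = (3x^2 + 3)/(2y)
Numerator: 3*5^2 + 3 = 78
Denominator: 2*11.8322 = 23.6644
dy/dx = 78/23.6644 = 3.2961

3.2961


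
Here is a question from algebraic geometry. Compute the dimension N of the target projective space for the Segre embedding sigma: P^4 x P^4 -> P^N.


The Segre embedding maps P^m x P^n into P^N via
all products of coordinates from each factor.
N = (m+1)(n+1) - 1
N = (4+1)(4+1) - 1
N = 5*5 - 1
N = 25 - 1 = 24

24


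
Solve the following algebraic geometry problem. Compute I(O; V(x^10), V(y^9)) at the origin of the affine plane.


The intersection multiplicity of V(x^a) and V(y^b) at the origin is:
I(O; V(x^10), V(y^9)) = dim_k(k[x,y]/(x^10, y^9))
A basis for k[x,y]/(x^10, y^9) is the set of monomials x^i * y^j
where 0 <= i < 10 and 0 <= j < 9.
The number of such monomials is 10 * 9 = 90

90


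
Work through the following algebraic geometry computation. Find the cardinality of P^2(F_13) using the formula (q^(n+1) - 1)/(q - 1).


P^2(F_13) has (q^(n+1) - 1)/(q - 1) points.
= 13^2 + 13^1 + 13^0
= 169 + 13 + 1
= 183

183


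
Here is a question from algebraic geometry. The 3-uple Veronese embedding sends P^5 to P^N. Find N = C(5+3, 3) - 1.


The Veronese embedding v_d: P^n -> P^N maps each point to all
degree-d monomials in n+1 homogeneous coordinates.
N = C(n+d, d) - 1
N = C(5+3, 3) - 1
N = C(8, 3) - 1
C(8, 3) = 56
N = 56 - 1 = 55

55


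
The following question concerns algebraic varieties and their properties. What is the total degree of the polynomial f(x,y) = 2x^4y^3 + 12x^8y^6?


Examine each term for its total degree (sum of exponents).
  Term '2x^4y^3' has total degree 4+3 = 7.
  Term '12x^8y^6' has total degree 8+6 = 14.
The maximum total degree among all terms is 14.

14


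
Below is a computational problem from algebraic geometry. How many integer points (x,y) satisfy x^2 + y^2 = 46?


Systematically check integer values of x where x^2 <= 46.
For each valid x, check if 46 - x^2 is a perfect square.
Total integer solutions found: 0

0


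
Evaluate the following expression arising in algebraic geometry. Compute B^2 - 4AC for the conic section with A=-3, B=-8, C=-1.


The discriminant of a conic Ax^2 + Bxy + Cy^2 + ... = 0 is B^2 - 4AC.
B^2 = (-8)^2 = 64
4AC = 4*(-3)*(-1) = 12
Discriminant = 64 - 12 = 52

52


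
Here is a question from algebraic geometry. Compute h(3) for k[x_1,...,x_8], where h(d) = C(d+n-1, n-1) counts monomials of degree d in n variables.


The Hilbert function for the polynomial ring in 8 variables is:
h(d) = C(d+n-1, n-1)
h(3) = C(3+8-1, 8-1) = C(10, 7)
= 10! / (7! * 3!)
= 120

120


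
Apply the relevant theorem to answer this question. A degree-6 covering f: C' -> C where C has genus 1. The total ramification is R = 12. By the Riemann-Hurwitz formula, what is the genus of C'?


Riemann-Hurwitz formula: 2g' - 2 = d(2g - 2) + R
Given: d = 6, g = 1, R = 12
2g' - 2 = 6*(2*1 - 2) + 12
2g' - 2 = 6*0 + 12
2g' - 2 = 0 + 12 = 12
2g' = 14
g' = 7

7


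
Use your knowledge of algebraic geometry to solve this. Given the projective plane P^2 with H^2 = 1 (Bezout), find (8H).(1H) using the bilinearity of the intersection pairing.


Using bilinearity of the intersection pairing on the projective plane P^2:
(aH).(bH) = ab * (H.H)
We have H^2 = 1 (Bezout).
D.E = (8H).(1H) = 8*1*1
= 8*1
= 8

8


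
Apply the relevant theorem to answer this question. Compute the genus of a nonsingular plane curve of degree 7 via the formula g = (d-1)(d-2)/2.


Using the genus formula for smooth plane curves:
g = (d-1)(d-2)/2
g = (7-1)(7-2)/2
g = 6*5/2
g = 30/2 = 15

15


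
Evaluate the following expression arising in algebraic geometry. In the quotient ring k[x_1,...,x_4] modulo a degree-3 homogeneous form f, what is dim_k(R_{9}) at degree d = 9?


For R = k[x_1,...,x_n]/(f) with f homogeneous of degree e:
The Hilbert series is (1 - t^e)/(1 - t)^n.
So h(d) = C(d+n-1, n-1) - C(d-e+n-1, n-1) for d >= e.
With n=4, e=3, d=9:
C(9+4-1, 4-1) = C(12, 3) = 220
C(9-3+4-1, 4-1) = C(9, 3) = 84
h(9) = 220 - 84 = 136

136


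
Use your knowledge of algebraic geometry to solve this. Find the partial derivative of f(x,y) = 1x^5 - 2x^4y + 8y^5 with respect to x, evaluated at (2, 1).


df/dx = 5*1*x^4 + 4*(-2)*x^3*y
At (2,1): 5*1*2^4 + 4*(-2)*2^3*1
= 80 - 64
= 16

16


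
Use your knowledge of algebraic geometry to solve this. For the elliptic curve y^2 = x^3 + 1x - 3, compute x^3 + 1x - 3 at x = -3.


Compute x^3 + 1x - 3 at x = -3:
x^3 = (-3)^3 = -27
1*x = 1*(-3) = -3
Sum: -27 - 3 - 3 = -33

-33


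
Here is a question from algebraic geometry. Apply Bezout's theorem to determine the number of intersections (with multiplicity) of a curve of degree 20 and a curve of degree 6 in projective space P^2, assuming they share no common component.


Bezout's theorem states the intersection count equals the product of degrees.
Intersection count = 20 * 6 = 120

120


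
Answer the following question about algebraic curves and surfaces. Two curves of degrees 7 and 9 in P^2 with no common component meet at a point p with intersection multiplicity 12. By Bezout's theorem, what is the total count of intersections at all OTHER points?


By Bezout's theorem, the total intersection number is d1 * d2.
Total = 7 * 9 = 63
Intersection multiplicity at p = 12
Remaining intersections = 63 - 12 = 51

51
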